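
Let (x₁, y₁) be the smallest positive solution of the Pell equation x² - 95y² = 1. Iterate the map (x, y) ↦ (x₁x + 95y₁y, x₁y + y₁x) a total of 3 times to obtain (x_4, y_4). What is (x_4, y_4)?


Step 1: Find the fundamental solution (x₁, y₁) of x² - 95y² = 1.
  Expand √95 as a continued fraction. a₀ = ⌊√95⌋ = 9; iterate m_{k+1} = d_k·a_k − m_k, d_{k+1} = (95 − m_{k+1}²)/d_k, a_{k+1} = ⌊(a₀ + m_{k+1})/d_{k+1}⌋ (starting m₀ = 0, d₀ = 1), with convergents p_k = a_k·p_{k-1} + p_{k-2}, q_k = a_k·q_{k-1} + q_{k-2} (p₋₁ = 1, q₋₁ = 0):
  k = 0: a₀ = 9; p₀/q₀ = 9/1; p₀² − 95·q₀² = 81 − 95 = -14.
  k = 1: m = 9, d = 14, a = ⌊(9 + 9)/14⌋ = 1; p/q = (1·9 + 1)/(1·1 + 0) = 10/1; p² − 95·q² = 100 − 95 = 5.
  k = 2: m = 5, d = 5, a = ⌊(9 + 5)/5⌋ = 2; p/q = (2·10 + 9)/(2·1 + 1) = 29/3; p² − 95·q² = 841 − 855 = -14.
  k = 3: m = 5, d = 14, a = ⌊(9 + 5)/14⌋ = 1; p/q = (1·29 + 10)/(1·3 + 1) = 39/4; p² − 95·q² = 1521 − 1520 = 1.
  The first convergent with p² − 95·q² = 1 gives the fundamental solution (x₁, y₁) = (39, 4).
Step 2: Apply the recurrence (x_{n+1}, y_{n+1}) = (x₁x_n + 95y₁y_n, x₁y_n + y₁x_n) repeatedly.
  From (x_1, y_1) = (39, 4): x_2 = 39·39 + 95·4·4 = 3041; y_2 = 39·4 + 4·39 = 312.
  From (x_2, y_2) = (3041, 312): x_3 = 39·3041 + 95·4·312 = 237159; y_3 = 39·312 + 4·3041 = 24332.
  From (x_3, y_3) = (237159, 24332): x_4 = 39·237159 + 95·4·24332 = 18495361; y_4 = 39·24332 + 4·237159 = 1897584.
Step 3: Verify x_4² - 95·y_4² = 342078378520321 - 342078378520320 = 1 (should be 1). ✓

(x_1, y_1) = (39, 4); (x_4, y_4) = (18495361, 1897584).


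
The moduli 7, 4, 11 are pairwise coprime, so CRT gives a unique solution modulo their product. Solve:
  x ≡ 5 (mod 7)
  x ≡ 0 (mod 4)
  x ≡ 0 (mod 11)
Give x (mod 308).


Moduli 7, 4, 11 are pairwise coprime; by CRT there is a unique solution modulo M = 7 · 4 · 11 = 308.
Solve pairwise, accumulating the modulus:
  Start with x ≡ 5 (mod 7).
  Combine with x ≡ 0 (mod 4): since gcd(7, 4) = 1, we get a unique residue mod 28.
    Write x = 5 + 7·t and substitute into x ≡ 0 (mod 4): 7·t ≡ 0 − 5 = -5 (mod 4).
    Reduce coefficients mod 4: 3·t ≡ 3 (mod 4).
    The inverse of 3 mod 4 is 3 (since 3·3 = 9 = 2·4 + 1), so t ≡ 3·3 = 9 ≡ 1 (mod 4).
    Then x = 5 + 7·1 = 12, valid modulo lcm(7, 4) = 28: x ≡ 12 (mod 28).
  Combine with x ≡ 0 (mod 11): since gcd(28, 11) = 1, we get a unique residue mod 308.
    Write x = 12 + 28·t and substitute into x ≡ 0 (mod 11): 28·t ≡ 0 − 12 = -12 (mod 11).
    Reduce coefficients mod 11: 6·t ≡ 10 (mod 11).
    The inverse of 6 mod 11 is 2 (since 6·2 = 12 = 1·11 + 1), so t ≡ 2·10 = 20 ≡ 9 (mod 11).
    Then x = 12 + 28·9 = 264, valid modulo lcm(28, 11) = 308: x ≡ 264 (mod 308).
Verify: 264 mod 7 = 5 ✓, 264 mod 4 = 0 ✓, 264 mod 11 = 0 ✓.

x ≡ 264 (mod 308).


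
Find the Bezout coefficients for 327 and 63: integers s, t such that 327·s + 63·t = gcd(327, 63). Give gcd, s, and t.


Euclidean algorithm on (327, 63) — divide until remainder is 0:
  327 = 5 · 63 + 12
  63 = 5 · 12 + 3
  12 = 4 · 3 + 0
gcd(327, 63) = 3.
Track Bezout coefficients alongside the remainders: start with r₀ = 327 = a·1 + b·0 (s = 1, t = 0) and r₁ = 63 = a·0 + b·1 (s = 0, t = 1); each new remainder r_{k+1} = r_{k-1} − q_k·r_k inherits s_{k+1} = s_{k-1} − q_k·s_k, t_{k+1} = t_{k-1} − q_k·t_k, so r_k = a·s_k + b·t_k at every step:
  q = 5: r = 12, s = 1 − 5·0 = 1, t = 0 − 5·1 = -5  (check: 327·1 + 63·(-5) = 12)
  q = 5: r = 3, s = 0 − 5·1 = -5, t = 1 − 5·(-5) = 26  (check: 327·(-5) + 63·26 = 3)
The row with r = 3 (the gcd) gives the Bezout coefficients s = -5, t = 26.
Result: 327 · (-5) + 63 · (26) = 3.

gcd(327, 63) = 3; s = -5, t = 26 (check: 327·(-5) + 63·26 = 3).


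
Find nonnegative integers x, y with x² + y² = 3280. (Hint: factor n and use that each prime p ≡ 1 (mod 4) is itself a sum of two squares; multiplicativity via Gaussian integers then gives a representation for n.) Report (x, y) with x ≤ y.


Step 1: Factor n = 3280 = 2^4 · 5 · 41.
Step 2: Check the mod-4 condition on each prime factor: 2 = 2 (special); 5 ≡ 1 (mod 4), exponent 1; 41 ≡ 1 (mod 4), exponent 1.
All primes ≡ 3 (mod 4) appear to even exponent (or don't appear), so by the two-squares theorem n IS expressible as a sum of two squares.
Step 3: Build a representation. Group n = k² · m with k = 4 and m = 5 · 41 = 205 (a product of primes ≡ 1 (mod 4)); a representation of m scales to one of n via (k·x)² + (k·y)² = k²(x² + y²). Each prime p ≡ 1 (mod 4) is itself a sum of two squares; find a² by testing p − a² for a perfect square:
  5: 5 − 1² = 4 = 2² ⇒ 5 = 1² + 2².
  41: 41 − 1² = 40, 41 − 2² = 37, 41 − 3² = 32, 41 − 4² = 25 = 5² ⇒ 41 = 4² + 5².
  Combine using the Brahmagupta–Fibonacci identity (a² + b²)(c² + d²) = (ac − bd)² + (ad + bc)² = (ac + bd)² + (ad − bc)²:
  5 · 41 = 205: from (1² + 2²)(4² + 5²), take (1·4 − 2·5, 1·5 + 2·4) = (4 − 10, 5 + 8) = (-6, 13); dropping signs (only squares matter) gives (6, 13); check 6² + 13² = 36 + 169 = 205 ✓.
  Scale by k = 4: (4·6, 4·13) = (24, 52).
Step 4: Order so x ≤ y and verify: 24² + 52² = 576 + 2704 = 3280 = n. ✓

n = 3280 = 24² + 52² (one valid representation with x ≤ y).


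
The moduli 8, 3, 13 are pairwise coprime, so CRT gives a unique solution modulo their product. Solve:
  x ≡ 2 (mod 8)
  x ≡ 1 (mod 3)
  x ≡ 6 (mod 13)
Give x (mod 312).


Moduli 8, 3, 13 are pairwise coprime; by CRT there is a unique solution modulo M = 8 · 3 · 13 = 312.
Solve pairwise, accumulating the modulus:
  Start with x ≡ 2 (mod 8).
  Combine with x ≡ 1 (mod 3): since gcd(8, 3) = 1, we get a unique residue mod 24.
    Write x = 2 + 8·t and substitute into x ≡ 1 (mod 3): 8·t ≡ 1 − 2 = -1 (mod 3).
    Reduce coefficients mod 3: 2·t ≡ 2 (mod 3).
    The inverse of 2 mod 3 is 2 (since 2·2 = 4 = 1·3 + 1), so t ≡ 2·2 = 4 ≡ 1 (mod 3).
    Then x = 2 + 8·1 = 10, valid modulo lcm(8, 3) = 24: x ≡ 10 (mod 24).
  Combine with x ≡ 6 (mod 13): since gcd(24, 13) = 1, we get a unique residue mod 312.
    Write x = 10 + 24·t and substitute into x ≡ 6 (mod 13): 24·t ≡ 6 − 10 = -4 (mod 13).
    Reduce coefficients mod 13: 11·t ≡ 9 (mod 13).
    The inverse of 11 mod 13 is 6 (since 11·6 = 66 = 5·13 + 1), so t ≡ 6·9 = 54 ≡ 2 (mod 13).
    Then x = 10 + 24·2 = 58, valid modulo lcm(24, 13) = 312: x ≡ 58 (mod 312).
Verify: 58 mod 8 = 2 ✓, 58 mod 3 = 1 ✓, 58 mod 13 = 6 ✓.

x ≡ 58 (mod 312).


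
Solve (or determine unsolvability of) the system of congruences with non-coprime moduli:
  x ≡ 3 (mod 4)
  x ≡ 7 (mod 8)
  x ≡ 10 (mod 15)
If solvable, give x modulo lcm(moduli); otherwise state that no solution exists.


Moduli 4, 8, 15 are not pairwise coprime, so CRT works modulo lcm(m_i) when all pairwise compatibility conditions hold.
Pairwise compatibility: gcd(m_i, m_j) must divide a_i - a_j for every pair.
Merge one congruence at a time:
  Start: x ≡ 3 (mod 4).
  Combine with x ≡ 7 (mod 8): gcd(4, 8) = 4; 7 - 3 = 4, which IS divisible by 4, so compatible.
    Write x = 3 + 4·t and substitute into x ≡ 7 (mod 8): 4·t ≡ 7 − 3 = 4 (mod 8).
    Divide the congruence (and modulus) by g = 4: 1·t ≡ 1 (mod 2).
    So t ≡ 1 (mod 2).
    Then x = 3 + 4·1 = 7, valid modulo lcm(4, 8) = 8: x ≡ 7 (mod 8).
  Combine with x ≡ 10 (mod 15): gcd(8, 15) = 1; 10 - 7 = 3, which IS divisible by 1, so compatible.
    Write x = 7 + 8·t and substitute into x ≡ 10 (mod 15): 8·t ≡ 10 − 7 = 3 (mod 15).
    The inverse of 8 mod 15 is 2 (since 8·2 = 16 = 1·15 + 1), so t ≡ 2·3 = 6 ≡ 6 (mod 15).
    Then x = 7 + 8·6 = 55, valid modulo lcm(8, 15) = 120: x ≡ 55 (mod 120).
Verify: 55 mod 4 = 3, 55 mod 8 = 7, 55 mod 15 = 10.

x ≡ 55 (mod 120).


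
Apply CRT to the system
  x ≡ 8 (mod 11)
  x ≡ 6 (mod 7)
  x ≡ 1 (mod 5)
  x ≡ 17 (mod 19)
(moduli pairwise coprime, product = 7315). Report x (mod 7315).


Product of moduli M = 11 · 7 · 5 · 19 = 7315.
Merge one congruence at a time:
  Start: x ≡ 8 (mod 11).
  Combine with x ≡ 6 (mod 7); new modulus lcm = 77.
    Write x = 8 + 11·t and substitute into x ≡ 6 (mod 7): 11·t ≡ 6 − 8 = -2 (mod 7).
    Reduce coefficients mod 7: 4·t ≡ 5 (mod 7).
    The inverse of 4 mod 7 is 2 (since 4·2 = 8 = 1·7 + 1), so t ≡ 2·5 = 10 ≡ 3 (mod 7).
    Then x = 8 + 11·3 = 41, valid modulo lcm(11, 7) = 77: x ≡ 41 (mod 77).
  Combine with x ≡ 1 (mod 5); new modulus lcm = 385.
    Write x = 41 + 77·t and substitute into x ≡ 1 (mod 5): 77·t ≡ 1 − 41 = -40 (mod 5).
    Reduce coefficients mod 5: 2·t ≡ 0 (mod 5).
    The inverse of 2 mod 5 is 3 (since 2·3 = 6 = 1·5 + 1), so t ≡ 3·0 = 0 ≡ 0 (mod 5).
    Then x = 41 + 77·0 = 41, valid modulo lcm(77, 5) = 385: x ≡ 41 (mod 385).
  Combine with x ≡ 17 (mod 19); new modulus lcm = 7315.
    Write x = 41 + 385·t and substitute into x ≡ 17 (mod 19): 385·t ≡ 17 − 41 = -24 (mod 19).
    Reduce coefficients mod 19: 5·t ≡ 14 (mod 19).
    The inverse of 5 mod 19 is 4 (since 5·4 = 20 = 1·19 + 1), so t ≡ 4·14 = 56 ≡ 18 (mod 19).
    Then x = 41 + 385·18 = 6971, valid modulo lcm(385, 19) = 7315: x ≡ 6971 (mod 7315).
Verify against each original: 6971 mod 11 = 8, 6971 mod 7 = 6, 6971 mod 5 = 1, 6971 mod 19 = 17.

x ≡ 6971 (mod 7315).


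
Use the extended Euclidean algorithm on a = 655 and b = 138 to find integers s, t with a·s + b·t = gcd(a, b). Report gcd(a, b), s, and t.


Euclidean algorithm on (655, 138) — divide until remainder is 0:
  655 = 4 · 138 + 103
  138 = 1 · 103 + 35
  103 = 2 · 35 + 33
  35 = 1 · 33 + 2
  33 = 16 · 2 + 1
  2 = 2 · 1 + 0
gcd(655, 138) = 1.
Track Bezout coefficients alongside the remainders: start with r₀ = 655 = a·1 + b·0 (s = 1, t = 0) and r₁ = 138 = a·0 + b·1 (s = 0, t = 1); each new remainder r_{k+1} = r_{k-1} − q_k·r_k inherits s_{k+1} = s_{k-1} − q_k·s_k, t_{k+1} = t_{k-1} − q_k·t_k, so r_k = a·s_k + b·t_k at every step:
  q = 4: r = 103, s = 1 − 4·0 = 1, t = 0 − 4·1 = -4  (check: 655·1 + 138·(-4) = 103)
  q = 1: r = 35, s = 0 − 1·1 = -1, t = 1 − 1·(-4) = 5  (check: 655·(-1) + 138·5 = 35)
  q = 2: r = 33, s = 1 − 2·(-1) = 3, t = -4 − 2·5 = -14  (check: 655·3 + 138·(-14) = 33)
  q = 1: r = 2, s = -1 − 1·3 = -4, t = 5 − 1·(-14) = 19  (check: 655·(-4) + 138·19 = 2)
  q = 16: r = 1, s = 3 − 16·(-4) = 67, t = -14 − 16·19 = -318  (check: 655·67 + 138·(-318) = 1)
The row with r = 1 (the gcd) gives the Bezout coefficients s = 67, t = -318.
Result: 655 · (67) + 138 · (-318) = 1.

gcd(655, 138) = 1; s = 67, t = -318 (check: 655·67 + 138·(-318) = 1).


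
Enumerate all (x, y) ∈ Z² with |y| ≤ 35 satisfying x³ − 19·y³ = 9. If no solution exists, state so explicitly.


The equation is x³ - 19y³ = 9. For fixed y, x³ = 19·y³ + 9, so a solution requires the RHS to be a perfect cube.
Strategy: iterate y from -35 to 35, compute RHS = 19·y³ + 9, and check whether it is a (positive or negative) perfect cube.
Check small values of y:
  y = 0: RHS = 9 is not a perfect cube.
  y = 1: RHS = 28 is not a perfect cube.
  y = -1: RHS = -10 is not a perfect cube.
  y = 2: RHS = 161 is not a perfect cube.
  y = -2: RHS = -143 is not a perfect cube.
  y = 3: RHS = 522 is not a perfect cube.
  y = -3: RHS = -504 is not a perfect cube.
Continuing the search up to |y| = 35 finds no solutions either.
No (x, y) in the scanned range satisfies the equation.

No integer solutions with |y| ≤ 35.


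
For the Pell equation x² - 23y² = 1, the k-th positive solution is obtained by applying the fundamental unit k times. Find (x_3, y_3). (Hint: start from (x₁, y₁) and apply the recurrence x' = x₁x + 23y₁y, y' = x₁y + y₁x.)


Step 1: Find the fundamental solution (x₁, y₁) of x² - 23y² = 1.
  Expand √23 as a continued fraction. a₀ = ⌊√23⌋ = 4; iterate m_{k+1} = d_k·a_k − m_k, d_{k+1} = (23 − m_{k+1}²)/d_k, a_{k+1} = ⌊(a₀ + m_{k+1})/d_{k+1}⌋ (starting m₀ = 0, d₀ = 1), with convergents p_k = a_k·p_{k-1} + p_{k-2}, q_k = a_k·q_{k-1} + q_{k-2} (p₋₁ = 1, q₋₁ = 0):
  k = 0: a₀ = 4; p₀/q₀ = 4/1; p₀² − 23·q₀² = 16 − 23 = -7.
  k = 1: m = 4, d = 7, a = ⌊(4 + 4)/7⌋ = 1; p/q = (1·4 + 1)/(1·1 + 0) = 5/1; p² − 23·q² = 25 − 23 = 2.
  k = 2: m = 3, d = 2, a = ⌊(4 + 3)/2⌋ = 3; p/q = (3·5 + 4)/(3·1 + 1) = 19/4; p² − 23·q² = 361 − 368 = -7.
  k = 3: m = 3, d = 7, a = ⌊(4 + 3)/7⌋ = 1; p/q = (1·19 + 5)/(1·4 + 1) = 24/5; p² − 23·q² = 576 − 575 = 1.
  The first convergent with p² − 23·q² = 1 gives the fundamental solution (x₁, y₁) = (24, 5).
Step 2: Apply the recurrence (x_{n+1}, y_{n+1}) = (x₁x_n + 23y₁y_n, x₁y_n + y₁x_n) repeatedly.
  From (x_1, y_1) = (24, 5): x_2 = 24·24 + 23·5·5 = 1151; y_2 = 24·5 + 5·24 = 240.
  From (x_2, y_2) = (1151, 240): x_3 = 24·1151 + 23·5·240 = 55224; y_3 = 24·240 + 5·1151 = 11515.
Step 3: Verify x_3² - 23·y_3² = 3049690176 - 3049690175 = 1 (should be 1). ✓

(x_1, y_1) = (24, 5); (x_3, y_3) = (55224, 11515).


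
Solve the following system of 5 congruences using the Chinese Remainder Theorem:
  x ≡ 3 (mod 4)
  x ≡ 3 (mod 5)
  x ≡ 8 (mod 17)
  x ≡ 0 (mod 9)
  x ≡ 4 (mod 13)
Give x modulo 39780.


Product of moduli M = 4 · 5 · 17 · 9 · 13 = 39780.
Merge one congruence at a time:
  Start: x ≡ 3 (mod 4).
  Combine with x ≡ 3 (mod 5); new modulus lcm = 20.
    Write x = 3 + 4·t and substitute into x ≡ 3 (mod 5): 4·t ≡ 3 − 3 = 0 (mod 5).
    The inverse of 4 mod 5 is 4 (since 4·4 = 16 = 3·5 + 1), so t ≡ 4·0 = 0 ≡ 0 (mod 5).
    Then x = 3 + 4·0 = 3, valid modulo lcm(4, 5) = 20: x ≡ 3 (mod 20).
  Combine with x ≡ 8 (mod 17); new modulus lcm = 340.
    Write x = 3 + 20·t and substitute into x ≡ 8 (mod 17): 20·t ≡ 8 − 3 = 5 (mod 17).
    Reduce coefficients mod 17: 3·t ≡ 5 (mod 17).
    The inverse of 3 mod 17 is 6 (since 3·6 = 18 = 1·17 + 1), so t ≡ 6·5 = 30 ≡ 13 (mod 17).
    Then x = 3 + 20·13 = 263, valid modulo lcm(20, 17) = 340: x ≡ 263 (mod 340).
  Combine with x ≡ 0 (mod 9); new modulus lcm = 3060.
    Write x = 263 + 340·t and substitute into x ≡ 0 (mod 9): 340·t ≡ 0 − 263 = -263 (mod 9).
    Reduce coefficients mod 9: 7·t ≡ 7 (mod 9).
    The inverse of 7 mod 9 is 4 (since 7·4 = 28 = 3·9 + 1), so t ≡ 4·7 = 28 ≡ 1 (mod 9).
    Then x = 263 + 340·1 = 603, valid modulo lcm(340, 9) = 3060: x ≡ 603 (mod 3060).
  Combine with x ≡ 4 (mod 13); new modulus lcm = 39780.
    Write x = 603 + 3060·t and substitute into x ≡ 4 (mod 13): 3060·t ≡ 4 − 603 = -599 (mod 13).
    Reduce coefficients mod 13: 5·t ≡ 12 (mod 13).
    The inverse of 5 mod 13 is 8 (since 5·8 = 40 = 3·13 + 1), so t ≡ 8·12 = 96 ≡ 5 (mod 13).
    Then x = 603 + 3060·5 = 15903, valid modulo lcm(3060, 13) = 39780: x ≡ 15903 (mod 39780).
Verify against each original: 15903 mod 4 = 3, 15903 mod 5 = 3, 15903 mod 17 = 8, 15903 mod 9 = 0, 15903 mod 13 = 4.

x ≡ 15903 (mod 39780).


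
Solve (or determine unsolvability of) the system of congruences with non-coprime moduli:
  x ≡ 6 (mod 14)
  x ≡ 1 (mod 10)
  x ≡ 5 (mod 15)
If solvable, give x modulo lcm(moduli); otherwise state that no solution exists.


Moduli 14, 10, 15 are not pairwise coprime, so CRT works modulo lcm(m_i) when all pairwise compatibility conditions hold.
Pairwise compatibility: gcd(m_i, m_j) must divide a_i - a_j for every pair.
Merge one congruence at a time:
  Start: x ≡ 6 (mod 14).
  Combine with x ≡ 1 (mod 10): gcd(14, 10) = 2, and 1 - 6 = -5 is NOT divisible by 2.
    ⇒ system is inconsistent (no integer solution).

No solution (the system is inconsistent).


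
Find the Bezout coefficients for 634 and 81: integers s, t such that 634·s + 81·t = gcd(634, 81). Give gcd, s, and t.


Euclidean algorithm on (634, 81) — divide until remainder is 0:
  634 = 7 · 81 + 67
  81 = 1 · 67 + 14
  67 = 4 · 14 + 11
  14 = 1 · 11 + 3
  11 = 3 · 3 + 2
  3 = 1 · 2 + 1
  2 = 2 · 1 + 0
gcd(634, 81) = 1.
Track Bezout coefficients alongside the remainders: start with r₀ = 634 = a·1 + b·0 (s = 1, t = 0) and r₁ = 81 = a·0 + b·1 (s = 0, t = 1); each new remainder r_{k+1} = r_{k-1} − q_k·r_k inherits s_{k+1} = s_{k-1} − q_k·s_k, t_{k+1} = t_{k-1} − q_k·t_k, so r_k = a·s_k + b·t_k at every step:
  q = 7: r = 67, s = 1 − 7·0 = 1, t = 0 − 7·1 = -7  (check: 634·1 + 81·(-7) = 67)
  q = 1: r = 14, s = 0 − 1·1 = -1, t = 1 − 1·(-7) = 8  (check: 634·(-1) + 81·8 = 14)
  q = 4: r = 11, s = 1 − 4·(-1) = 5, t = -7 − 4·8 = -39  (check: 634·5 + 81·(-39) = 11)
  q = 1: r = 3, s = -1 − 1·5 = -6, t = 8 − 1·(-39) = 47  (check: 634·(-6) + 81·47 = 3)
  q = 3: r = 2, s = 5 − 3·(-6) = 23, t = -39 − 3·47 = -180  (check: 634·23 + 81·(-180) = 2)
  q = 1: r = 1, s = -6 − 1·23 = -29, t = 47 − 1·(-180) = 227  (check: 634·(-29) + 81·227 = 1)
The row with r = 1 (the gcd) gives the Bezout coefficients s = -29, t = 227.
Result: 634 · (-29) + 81 · (227) = 1.

gcd(634, 81) = 1; s = -29, t = 227 (check: 634·(-29) + 81·227 = 1).


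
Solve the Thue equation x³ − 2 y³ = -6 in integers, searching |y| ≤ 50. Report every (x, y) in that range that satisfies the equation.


The equation is x³ - 2y³ = -6. For fixed y, x³ = 2·y³ − 6, so a solution requires the RHS to be a perfect cube.
Strategy: iterate y from -50 to 50, compute RHS = 2·y³ − 6, and check whether it is a (positive or negative) perfect cube.
Check small values of y:
  y = 0: RHS = -6 is not a perfect cube.
  y = 1: RHS = -4 is not a perfect cube.
  y = -1: RHS = -8 = (-2)³ ⇒ x = -2 works.
  y = 2: RHS = 10 is not a perfect cube.
  y = -2: RHS = -22 is not a perfect cube.
  y = 3: RHS = 48 is not a perfect cube.
  y = -3: RHS = -60 is not a perfect cube.
Continuing the search up to |y| = 50 finds no further solutions beyond those listed.
Collected solutions: (-2, -1).

Solutions (with |y| ≤ 50): (-2, -1).


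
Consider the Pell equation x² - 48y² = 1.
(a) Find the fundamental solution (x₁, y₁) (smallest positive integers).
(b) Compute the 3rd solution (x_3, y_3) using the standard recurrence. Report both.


Step 1: Find the fundamental solution (x₁, y₁) of x² - 48y² = 1.
  Expand √48 as a continued fraction. a₀ = ⌊√48⌋ = 6; iterate m_{k+1} = d_k·a_k − m_k, d_{k+1} = (48 − m_{k+1}²)/d_k, a_{k+1} = ⌊(a₀ + m_{k+1})/d_{k+1}⌋ (starting m₀ = 0, d₀ = 1), with convergents p_k = a_k·p_{k-1} + p_{k-2}, q_k = a_k·q_{k-1} + q_{k-2} (p₋₁ = 1, q₋₁ = 0):
  k = 0: a₀ = 6; p₀/q₀ = 6/1; p₀² − 48·q₀² = 36 − 48 = -12.
  k = 1: m = 6, d = 12, a = ⌊(6 + 6)/12⌋ = 1; p/q = (1·6 + 1)/(1·1 + 0) = 7/1; p² − 48·q² = 49 − 48 = 1.
  The first convergent with p² − 48·q² = 1 gives the fundamental solution (x₁, y₁) = (7, 1).
Step 2: Apply the recurrence (x_{n+1}, y_{n+1}) = (x₁x_n + 48y₁y_n, x₁y_n + y₁x_n) repeatedly.
  From (x_1, y_1) = (7, 1): x_2 = 7·7 + 48·1·1 = 97; y_2 = 7·1 + 1·7 = 14.
  From (x_2, y_2) = (97, 14): x_3 = 7·97 + 48·1·14 = 1351; y_3 = 7·14 + 1·97 = 195.
Step 3: Verify x_3² - 48·y_3² = 1825201 - 1825200 = 1 (should be 1). ✓

(x_1, y_1) = (7, 1); (x_3, y_3) = (1351, 195).


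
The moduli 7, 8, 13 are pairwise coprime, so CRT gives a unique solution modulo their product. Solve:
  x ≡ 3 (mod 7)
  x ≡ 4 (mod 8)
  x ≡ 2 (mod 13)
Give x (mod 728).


Moduli 7, 8, 13 are pairwise coprime; by CRT there is a unique solution modulo M = 7 · 8 · 13 = 728.
Solve pairwise, accumulating the modulus:
  Start with x ≡ 3 (mod 7).
  Combine with x ≡ 4 (mod 8): since gcd(7, 8) = 1, we get a unique residue mod 56.
    Write x = 3 + 7·t and substitute into x ≡ 4 (mod 8): 7·t ≡ 4 − 3 = 1 (mod 8).
    The inverse of 7 mod 8 is 7 (since 7·7 = 49 = 6·8 + 1), so t ≡ 7·1 = 7 ≡ 7 (mod 8).
    Then x = 3 + 7·7 = 52, valid modulo lcm(7, 8) = 56: x ≡ 52 (mod 56).
  Combine with x ≡ 2 (mod 13): since gcd(56, 13) = 1, we get a unique residue mod 728.
    Write x = 52 + 56·t and substitute into x ≡ 2 (mod 13): 56·t ≡ 2 − 52 = -50 (mod 13).
    Reduce coefficients mod 13: 4·t ≡ 2 (mod 13).
    The inverse of 4 mod 13 is 10 (since 4·10 = 40 = 3·13 + 1), so t ≡ 10·2 = 20 ≡ 7 (mod 13).
    Then x = 52 + 56·7 = 444, valid modulo lcm(56, 13) = 728: x ≡ 444 (mod 728).
Verify: 444 mod 7 = 3 ✓, 444 mod 8 = 4 ✓, 444 mod 13 = 2 ✓.

x ≡ 444 (mod 728).


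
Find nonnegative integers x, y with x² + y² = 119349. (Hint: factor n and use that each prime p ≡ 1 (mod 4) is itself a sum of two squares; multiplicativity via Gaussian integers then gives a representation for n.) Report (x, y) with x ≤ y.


Step 1: Factor n = 119349 = 3^2 · 89 · 149.
Step 2: Check the mod-4 condition on each prime factor: 3 ≡ 3 (mod 4), exponent 2 (must be even); 89 ≡ 1 (mod 4), exponent 1; 149 ≡ 1 (mod 4), exponent 1.
All primes ≡ 3 (mod 4) appear to even exponent (or don't appear), so by the two-squares theorem n IS expressible as a sum of two squares.
Step 3: Build a representation. Group n = k² · m with k = 3 and m = 89 · 149 = 13261 (a product of primes ≡ 1 (mod 4)); a representation of m scales to one of n via (k·x)² + (k·y)² = k²(x² + y²). Each prime p ≡ 1 (mod 4) is itself a sum of two squares; find a² by testing p − a² for a perfect square:
  89: 89 − 1² = 88, 89 − 2² = 85, 89 − 3² = 80, 89 − 4² = 73, 89 − 5² = 64 = 8² ⇒ 89 = 5² + 8².
  149: 149 − 1² = 148, 149 − 2² = 145, 149 − 3² = 140, 149 − 4² = 133, 149 − 5² = 124, 149 − 6² = 113, 149 − 7² = 100 = 10² ⇒ 149 = 7² + 10².
  Combine using the Brahmagupta–Fibonacci identity (a² + b²)(c² + d²) = (ac − bd)² + (ad + bc)² = (ac + bd)² + (ad − bc)²:
  89 · 149 = 13261: from (5² + 8²)(7² + 10²), take (5·7 − 8·10, 5·10 + 8·7) = (35 − 80, 50 + 56) = (-45, 106); dropping signs (only squares matter) gives (45, 106); check 45² + 106² = 2025 + 11236 = 13261 ✓.
  Scale by k = 3: (3·45, 3·106) = (135, 318).
Step 4: Order so x ≤ y and verify: 135² + 318² = 18225 + 101124 = 119349 = n. ✓

n = 119349 = 135² + 318² (one valid representation with x ≤ y).


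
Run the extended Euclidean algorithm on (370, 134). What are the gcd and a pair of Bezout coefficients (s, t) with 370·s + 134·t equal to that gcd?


Euclidean algorithm on (370, 134) — divide until remainder is 0:
  370 = 2 · 134 + 102
  134 = 1 · 102 + 32
  102 = 3 · 32 + 6
  32 = 5 · 6 + 2
  6 = 3 · 2 + 0
gcd(370, 134) = 2.
Track Bezout coefficients alongside the remainders: start with r₀ = 370 = a·1 + b·0 (s = 1, t = 0) and r₁ = 134 = a·0 + b·1 (s = 0, t = 1); each new remainder r_{k+1} = r_{k-1} − q_k·r_k inherits s_{k+1} = s_{k-1} − q_k·s_k, t_{k+1} = t_{k-1} − q_k·t_k, so r_k = a·s_k + b·t_k at every step:
  q = 2: r = 102, s = 1 − 2·0 = 1, t = 0 − 2·1 = -2  (check: 370·1 + 134·(-2) = 102)
  q = 1: r = 32, s = 0 − 1·1 = -1, t = 1 − 1·(-2) = 3  (check: 370·(-1) + 134·3 = 32)
  q = 3: r = 6, s = 1 − 3·(-1) = 4, t = -2 − 3·3 = -11  (check: 370·4 + 134·(-11) = 6)
  q = 5: r = 2, s = -1 − 5·4 = -21, t = 3 − 5·(-11) = 58  (check: 370·(-21) + 134·58 = 2)
The row with r = 2 (the gcd) gives the Bezout coefficients s = -21, t = 58.
Result: 370 · (-21) + 134 · (58) = 2.

gcd(370, 134) = 2; s = -21, t = 58 (check: 370·(-21) + 134·58 = 2).


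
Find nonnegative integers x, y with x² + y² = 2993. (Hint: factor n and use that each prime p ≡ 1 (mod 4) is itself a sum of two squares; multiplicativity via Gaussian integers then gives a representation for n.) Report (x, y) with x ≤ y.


Step 1: Factor n = 2993 = 41 · 73.
Step 2: Check the mod-4 condition on each prime factor: 41 ≡ 1 (mod 4), exponent 1; 73 ≡ 1 (mod 4), exponent 1.
All primes ≡ 3 (mod 4) appear to even exponent (or don't appear), so by the two-squares theorem n IS expressible as a sum of two squares.
Step 3: Build a representation. Here n = 41 · 73 is a product of primes ≡ 1 (mod 4). Each prime p ≡ 1 (mod 4) is itself a sum of two squares; find a² by testing p − a² for a perfect square:
  41: 41 − 1² = 40, 41 − 2² = 37, 41 − 3² = 32, 41 − 4² = 25 = 5² ⇒ 41 = 4² + 5².
  73: 73 − 1² = 72, 73 − 2² = 69, 73 − 3² = 64 = 8² ⇒ 73 = 3² + 8².
  Combine using the Brahmagupta–Fibonacci identity (a² + b²)(c² + d²) = (ac − bd)² + (ad + bc)² = (ac + bd)² + (ad − bc)²:
  41 · 73 = 2993: from (4² + 5²)(3² + 8²), take (4·3 − 5·8, 4·8 + 5·3) = (12 − 40, 32 + 15) = (-28, 47); dropping signs (only squares matter) gives (28, 47); check 28² + 47² = 784 + 2209 = 2993 ✓.
Step 4: Order so x ≤ y and verify: 28² + 47² = 784 + 2209 = 2993 = n. ✓

n = 2993 = 28² + 47² (one valid representation with x ≤ y).


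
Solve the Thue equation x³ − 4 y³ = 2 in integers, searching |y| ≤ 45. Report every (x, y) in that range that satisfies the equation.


The equation is x³ - 4y³ = 2. For fixed y, x³ = 4·y³ + 2, so a solution requires the RHS to be a perfect cube.
Strategy: iterate y from -45 to 45, compute RHS = 4·y³ + 2, and check whether it is a (positive or negative) perfect cube.
Check small values of y:
  y = 0: RHS = 2 is not a perfect cube.
  y = 1: RHS = 6 is not a perfect cube.
  y = -1: RHS = -2 is not a perfect cube.
  y = 2: RHS = 34 is not a perfect cube.
  y = -2: RHS = -30 is not a perfect cube.
  y = 3: RHS = 110 is not a perfect cube.
  y = -3: RHS = -106 is not a perfect cube.
Continuing the search up to |y| = 45 finds no solutions either.
No (x, y) in the scanned range satisfies the equation.

No integer solutions with |y| ≤ 45.


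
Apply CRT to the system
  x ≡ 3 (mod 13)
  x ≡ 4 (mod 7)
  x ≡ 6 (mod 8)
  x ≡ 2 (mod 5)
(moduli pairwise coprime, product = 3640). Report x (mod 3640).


Product of moduli M = 13 · 7 · 8 · 5 = 3640.
Merge one congruence at a time:
  Start: x ≡ 3 (mod 13).
  Combine with x ≡ 4 (mod 7); new modulus lcm = 91.
    Write x = 3 + 13·t and substitute into x ≡ 4 (mod 7): 13·t ≡ 4 − 3 = 1 (mod 7).
    Reduce coefficients mod 7: 6·t ≡ 1 (mod 7).
    The inverse of 6 mod 7 is 6 (since 6·6 = 36 = 5·7 + 1), so t ≡ 6·1 = 6 ≡ 6 (mod 7).
    Then x = 3 + 13·6 = 81, valid modulo lcm(13, 7) = 91: x ≡ 81 (mod 91).
  Combine with x ≡ 6 (mod 8); new modulus lcm = 728.
    Write x = 81 + 91·t and substitute into x ≡ 6 (mod 8): 91·t ≡ 6 − 81 = -75 (mod 8).
    Reduce coefficients mod 8: 3·t ≡ 5 (mod 8).
    The inverse of 3 mod 8 is 3 (since 3·3 = 9 = 1·8 + 1), so t ≡ 3·5 = 15 ≡ 7 (mod 8).
    Then x = 81 + 91·7 = 718, valid modulo lcm(91, 8) = 728: x ≡ 718 (mod 728).
  Combine with x ≡ 2 (mod 5); new modulus lcm = 3640.
    Write x = 718 + 728·t and substitute into x ≡ 2 (mod 5): 728·t ≡ 2 − 718 = -716 (mod 5).
    Reduce coefficients mod 5: 3·t ≡ 4 (mod 5).
    The inverse of 3 mod 5 is 2 (since 3·2 = 6 = 1·5 + 1), so t ≡ 2·4 = 8 ≡ 3 (mod 5).
    Then x = 718 + 728·3 = 2902, valid modulo lcm(728, 5) = 3640: x ≡ 2902 (mod 3640).
Verify against each original: 2902 mod 13 = 3, 2902 mod 7 = 4, 2902 mod 8 = 6, 2902 mod 5 = 2.

x ≡ 2902 (mod 3640).


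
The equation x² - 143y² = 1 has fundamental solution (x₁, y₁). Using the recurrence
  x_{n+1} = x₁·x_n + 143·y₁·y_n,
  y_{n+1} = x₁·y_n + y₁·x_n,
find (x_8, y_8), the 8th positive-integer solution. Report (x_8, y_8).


Step 1: Find the fundamental solution (x₁, y₁) of x² - 143y² = 1.
  Expand √143 as a continued fraction. a₀ = ⌊√143⌋ = 11; iterate m_{k+1} = d_k·a_k − m_k, d_{k+1} = (143 − m_{k+1}²)/d_k, a_{k+1} = ⌊(a₀ + m_{k+1})/d_{k+1}⌋ (starting m₀ = 0, d₀ = 1), with convergents p_k = a_k·p_{k-1} + p_{k-2}, q_k = a_k·q_{k-1} + q_{k-2} (p₋₁ = 1, q₋₁ = 0):
  k = 0: a₀ = 11; p₀/q₀ = 11/1; p₀² − 143·q₀² = 121 − 143 = -22.
  k = 1: m = 11, d = 22, a = ⌊(11 + 11)/22⌋ = 1; p/q = (1·11 + 1)/(1·1 + 0) = 12/1; p² − 143·q² = 144 − 143 = 1.
  The first convergent with p² − 143·q² = 1 gives the fundamental solution (x₁, y₁) = (12, 1).
Step 2: Apply the recurrence (x_{n+1}, y_{n+1}) = (x₁x_n + 143y₁y_n, x₁y_n + y₁x_n) repeatedly.
  From (x_1, y_1) = (12, 1): x_2 = 12·12 + 143·1·1 = 287; y_2 = 12·1 + 1·12 = 24.
  From (x_2, y_2) = (287, 24): x_3 = 12·287 + 143·1·24 = 6876; y_3 = 12·24 + 1·287 = 575.
  From (x_3, y_3) = (6876, 575): x_4 = 12·6876 + 143·1·575 = 164737; y_4 = 12·575 + 1·6876 = 13776.
  From (x_4, y_4) = (164737, 13776): x_5 = 12·164737 + 143·1·13776 = 3946812; y_5 = 12·13776 + 1·164737 = 330049.
  From (x_5, y_5) = (3946812, 330049): x_6 = 12·3946812 + 143·1·330049 = 94558751; y_6 = 12·330049 + 1·3946812 = 7907400.
  From (x_6, y_6) = (94558751, 7907400): x_7 = 12·94558751 + 143·1·7907400 = 2265463212; y_7 = 12·7907400 + 1·94558751 = 189447551.
  From (x_7, y_7) = (2265463212, 189447551): x_8 = 12·2265463212 + 143·1·189447551 = 54276558337; y_8 = 12·189447551 + 1·2265463212 = 4538833824.
Step 3: Verify x_8² - 143·y_8² = 2945944784909764205569 - 2945944784909764205568 = 1 (should be 1). ✓

(x_1, y_1) = (12, 1); (x_8, y_8) = (54276558337, 4538833824).


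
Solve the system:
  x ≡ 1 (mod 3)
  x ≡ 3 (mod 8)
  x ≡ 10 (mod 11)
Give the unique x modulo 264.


Moduli 3, 8, 11 are pairwise coprime; by CRT there is a unique solution modulo M = 3 · 8 · 11 = 264.
Solve pairwise, accumulating the modulus:
  Start with x ≡ 1 (mod 3).
  Combine with x ≡ 3 (mod 8): since gcd(3, 8) = 1, we get a unique residue mod 24.
    Write x = 1 + 3·t and substitute into x ≡ 3 (mod 8): 3·t ≡ 3 − 1 = 2 (mod 8).
    The inverse of 3 mod 8 is 3 (since 3·3 = 9 = 1·8 + 1), so t ≡ 3·2 = 6 ≡ 6 (mod 8).
    Then x = 1 + 3·6 = 19, valid modulo lcm(3, 8) = 24: x ≡ 19 (mod 24).
  Combine with x ≡ 10 (mod 11): since gcd(24, 11) = 1, we get a unique residue mod 264.
    Write x = 19 + 24·t and substitute into x ≡ 10 (mod 11): 24·t ≡ 10 − 19 = -9 (mod 11).
    Reduce coefficients mod 11: 2·t ≡ 2 (mod 11).
    The inverse of 2 mod 11 is 6 (since 2·6 = 12 = 1·11 + 1), so t ≡ 6·2 = 12 ≡ 1 (mod 11).
    Then x = 19 + 24·1 = 43, valid modulo lcm(24, 11) = 264: x ≡ 43 (mod 264).
Verify: 43 mod 3 = 1 ✓, 43 mod 8 = 3 ✓, 43 mod 11 = 10 ✓.

x ≡ 43 (mod 264).


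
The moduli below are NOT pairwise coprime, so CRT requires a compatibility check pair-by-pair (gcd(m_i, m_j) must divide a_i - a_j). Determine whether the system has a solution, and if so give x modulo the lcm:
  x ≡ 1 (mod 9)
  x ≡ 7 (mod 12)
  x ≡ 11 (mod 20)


Moduli 9, 12, 20 are not pairwise coprime, so CRT works modulo lcm(m_i) when all pairwise compatibility conditions hold.
Pairwise compatibility: gcd(m_i, m_j) must divide a_i - a_j for every pair.
Merge one congruence at a time:
  Start: x ≡ 1 (mod 9).
  Combine with x ≡ 7 (mod 12): gcd(9, 12) = 3; 7 - 1 = 6, which IS divisible by 3, so compatible.
    Write x = 1 + 9·t and substitute into x ≡ 7 (mod 12): 9·t ≡ 7 − 1 = 6 (mod 12).
    Divide the congruence (and modulus) by g = 3: 3·t ≡ 2 (mod 4).
    The inverse of 3 mod 4 is 3 (since 3·3 = 9 = 2·4 + 1), so t ≡ 3·2 = 6 ≡ 2 (mod 4).
    Then x = 1 + 9·2 = 19, valid modulo lcm(9, 12) = 36: x ≡ 19 (mod 36).
  Combine with x ≡ 11 (mod 20): gcd(36, 20) = 4; 11 - 19 = -8, which IS divisible by 4, so compatible.
    Write x = 19 + 36·t and substitute into x ≡ 11 (mod 20): 36·t ≡ 11 − 19 = -8 (mod 20).
    Divide the congruence (and modulus) by g = 4: 9·t ≡ -2 (mod 5).
    Reduce coefficients mod 5: 4·t ≡ 3 (mod 5).
    The inverse of 4 mod 5 is 4 (since 4·4 = 16 = 3·5 + 1), so t ≡ 4·3 = 12 ≡ 2 (mod 5).
    Then x = 19 + 36·2 = 91, valid modulo lcm(36, 20) = 180: x ≡ 91 (mod 180).
Verify: 91 mod 9 = 1, 91 mod 12 = 7, 91 mod 20 = 11.

x ≡ 91 (mod 180).


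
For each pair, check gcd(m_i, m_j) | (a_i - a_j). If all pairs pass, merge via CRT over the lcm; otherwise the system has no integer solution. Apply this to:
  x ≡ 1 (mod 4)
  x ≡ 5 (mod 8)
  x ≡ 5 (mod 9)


Moduli 4, 8, 9 are not pairwise coprime, so CRT works modulo lcm(m_i) when all pairwise compatibility conditions hold.
Pairwise compatibility: gcd(m_i, m_j) must divide a_i - a_j for every pair.
Merge one congruence at a time:
  Start: x ≡ 1 (mod 4).
  Combine with x ≡ 5 (mod 8): gcd(4, 8) = 4; 5 - 1 = 4, which IS divisible by 4, so compatible.
    Write x = 1 + 4·t and substitute into x ≡ 5 (mod 8): 4·t ≡ 5 − 1 = 4 (mod 8).
    Divide the congruence (and modulus) by g = 4: 1·t ≡ 1 (mod 2).
    So t ≡ 1 (mod 2).
    Then x = 1 + 4·1 = 5, valid modulo lcm(4, 8) = 8: x ≡ 5 (mod 8).
  Combine with x ≡ 5 (mod 9): gcd(8, 9) = 1; 5 - 5 = 0, which IS divisible by 1, so compatible.
    Write x = 5 + 8·t and substitute into x ≡ 5 (mod 9): 8·t ≡ 5 − 5 = 0 (mod 9).
    The inverse of 8 mod 9 is 8 (since 8·8 = 64 = 7·9 + 1), so t ≡ 8·0 = 0 ≡ 0 (mod 9).
    Then x = 5 + 8·0 = 5, valid modulo lcm(8, 9) = 72: x ≡ 5 (mod 72).
Verify: 5 mod 4 = 1, 5 mod 8 = 5, 5 mod 9 = 5.

x ≡ 5 (mod 72).


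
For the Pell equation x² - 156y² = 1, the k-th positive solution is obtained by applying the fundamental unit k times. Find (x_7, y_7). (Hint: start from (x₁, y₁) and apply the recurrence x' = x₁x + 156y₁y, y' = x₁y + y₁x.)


Step 1: Find the fundamental solution (x₁, y₁) of x² - 156y² = 1.
  Expand √156 as a continued fraction. a₀ = ⌊√156⌋ = 12; iterate m_{k+1} = d_k·a_k − m_k, d_{k+1} = (156 − m_{k+1}²)/d_k, a_{k+1} = ⌊(a₀ + m_{k+1})/d_{k+1}⌋ (starting m₀ = 0, d₀ = 1), with convergents p_k = a_k·p_{k-1} + p_{k-2}, q_k = a_k·q_{k-1} + q_{k-2} (p₋₁ = 1, q₋₁ = 0):
  k = 0: a₀ = 12; p₀/q₀ = 12/1; p₀² − 156·q₀² = 144 − 156 = -12.
  k = 1: m = 12, d = 12, a = ⌊(12 + 12)/12⌋ = 2; p/q = (2·12 + 1)/(2·1 + 0) = 25/2; p² − 156·q² = 625 − 624 = 1.
  The first convergent with p² − 156·q² = 1 gives the fundamental solution (x₁, y₁) = (25, 2).
Step 2: Apply the recurrence (x_{n+1}, y_{n+1}) = (x₁x_n + 156y₁y_n, x₁y_n + y₁x_n) repeatedly.
  From (x_1, y_1) = (25, 2): x_2 = 25·25 + 156·2·2 = 1249; y_2 = 25·2 + 2·25 = 100.
  From (x_2, y_2) = (1249, 100): x_3 = 25·1249 + 156·2·100 = 62425; y_3 = 25·100 + 2·1249 = 4998.
  From (x_3, y_3) = (62425, 4998): x_4 = 25·62425 + 156·2·4998 = 3120001; y_4 = 25·4998 + 2·62425 = 249800.
  From (x_4, y_4) = (3120001, 249800): x_5 = 25·3120001 + 156·2·249800 = 155937625; y_5 = 25·249800 + 2·3120001 = 12485002.
  From (x_5, y_5) = (155937625, 12485002): x_6 = 25·155937625 + 156·2·12485002 = 7793761249; y_6 = 25·12485002 + 2·155937625 = 624000300.
  From (x_6, y_6) = (7793761249, 624000300): x_7 = 25·7793761249 + 156·2·624000300 = 389532124825; y_7 = 25·624000300 + 2·7793761249 = 31187529998.
Step 3: Verify x_7² - 156·y_7² = 151735276270679381280625 - 151735276270679381280624 = 1 (should be 1). ✓

(x_1, y_1) = (25, 2); (x_7, y_7) = (389532124825, 31187529998).


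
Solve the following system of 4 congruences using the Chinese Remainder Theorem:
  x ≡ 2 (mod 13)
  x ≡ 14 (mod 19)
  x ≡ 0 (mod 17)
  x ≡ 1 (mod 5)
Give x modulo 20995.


Product of moduli M = 13 · 19 · 17 · 5 = 20995.
Merge one congruence at a time:
  Start: x ≡ 2 (mod 13).
  Combine with x ≡ 14 (mod 19); new modulus lcm = 247.
    Write x = 2 + 13·t and substitute into x ≡ 14 (mod 19): 13·t ≡ 14 − 2 = 12 (mod 19).
    The inverse of 13 mod 19 is 3 (since 13·3 = 39 = 2·19 + 1), so t ≡ 3·12 = 36 ≡ 17 (mod 19).
    Then x = 2 + 13·17 = 223, valid modulo lcm(13, 19) = 247: x ≡ 223 (mod 247).
  Combine with x ≡ 0 (mod 17); new modulus lcm = 4199.
    Write x = 223 + 247·t and substitute into x ≡ 0 (mod 17): 247·t ≡ 0 − 223 = -223 (mod 17).
    Reduce coefficients mod 17: 9·t ≡ 15 (mod 17).
    The inverse of 9 mod 17 is 2 (since 9·2 = 18 = 1·17 + 1), so t ≡ 2·15 = 30 ≡ 13 (mod 17).
    Then x = 223 + 247·13 = 3434, valid modulo lcm(247, 17) = 4199: x ≡ 3434 (mod 4199).
  Combine with x ≡ 1 (mod 5); new modulus lcm = 20995.
    Write x = 3434 + 4199·t and substitute into x ≡ 1 (mod 5): 4199·t ≡ 1 − 3434 = -3433 (mod 5).
    Reduce coefficients mod 5: 4·t ≡ 2 (mod 5).
    The inverse of 4 mod 5 is 4 (since 4·4 = 16 = 3·5 + 1), so t ≡ 4·2 = 8 ≡ 3 (mod 5).
    Then x = 3434 + 4199·3 = 16031, valid modulo lcm(4199, 5) = 20995: x ≡ 16031 (mod 20995).
Verify against each original: 16031 mod 13 = 2, 16031 mod 19 = 14, 16031 mod 17 = 0, 16031 mod 5 = 1.

x ≡ 16031 (mod 20995).


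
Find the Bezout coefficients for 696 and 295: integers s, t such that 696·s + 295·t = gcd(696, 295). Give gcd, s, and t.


Euclidean algorithm on (696, 295) — divide until remainder is 0:
  696 = 2 · 295 + 106
  295 = 2 · 106 + 83
  106 = 1 · 83 + 23
  83 = 3 · 23 + 14
  23 = 1 · 14 + 9
  14 = 1 · 9 + 5
  9 = 1 · 5 + 4
  5 = 1 · 4 + 1
  4 = 4 · 1 + 0
gcd(696, 295) = 1.
Track Bezout coefficients alongside the remainders: start with r₀ = 696 = a·1 + b·0 (s = 1, t = 0) and r₁ = 295 = a·0 + b·1 (s = 0, t = 1); each new remainder r_{k+1} = r_{k-1} − q_k·r_k inherits s_{k+1} = s_{k-1} − q_k·s_k, t_{k+1} = t_{k-1} − q_k·t_k, so r_k = a·s_k + b·t_k at every step:
  q = 2: r = 106, s = 1 − 2·0 = 1, t = 0 − 2·1 = -2  (check: 696·1 + 295·(-2) = 106)
  q = 2: r = 83, s = 0 − 2·1 = -2, t = 1 − 2·(-2) = 5  (check: 696·(-2) + 295·5 = 83)
  q = 1: r = 23, s = 1 − 1·(-2) = 3, t = -2 − 1·5 = -7  (check: 696·3 + 295·(-7) = 23)
  q = 3: r = 14, s = -2 − 3·3 = -11, t = 5 − 3·(-7) = 26  (check: 696·(-11) + 295·26 = 14)
  q = 1: r = 9, s = 3 − 1·(-11) = 14, t = -7 − 1·26 = -33  (check: 696·14 + 295·(-33) = 9)
  q = 1: r = 5, s = -11 − 1·14 = -25, t = 26 − 1·(-33) = 59  (check: 696·(-25) + 295·59 = 5)
  q = 1: r = 4, s = 14 − 1·(-25) = 39, t = -33 − 1·59 = -92  (check: 696·39 + 295·(-92) = 4)
  q = 1: r = 1, s = -25 − 1·39 = -64, t = 59 − 1·(-92) = 151  (check: 696·(-64) + 295·151 = 1)
The row with r = 1 (the gcd) gives the Bezout coefficients s = -64, t = 151.
Result: 696 · (-64) + 295 · (151) = 1.

gcd(696, 295) = 1; s = -64, t = 151 (check: 696·(-64) + 295·151 = 1).


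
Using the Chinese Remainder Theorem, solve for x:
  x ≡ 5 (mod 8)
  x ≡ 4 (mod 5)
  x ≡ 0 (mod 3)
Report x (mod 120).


Moduli 8, 5, 3 are pairwise coprime; by CRT there is a unique solution modulo M = 8 · 5 · 3 = 120.
Solve pairwise, accumulating the modulus:
  Start with x ≡ 5 (mod 8).
  Combine with x ≡ 4 (mod 5): since gcd(8, 5) = 1, we get a unique residue mod 40.
    Write x = 5 + 8·t and substitute into x ≡ 4 (mod 5): 8·t ≡ 4 − 5 = -1 (mod 5).
    Reduce coefficients mod 5: 3·t ≡ 4 (mod 5).
    The inverse of 3 mod 5 is 2 (since 3·2 = 6 = 1·5 + 1), so t ≡ 2·4 = 8 ≡ 3 (mod 5).
    Then x = 5 + 8·3 = 29, valid modulo lcm(8, 5) = 40: x ≡ 29 (mod 40).
  Combine with x ≡ 0 (mod 3): since gcd(40, 3) = 1, we get a unique residue mod 120.
    Write x = 29 + 40·t and substitute into x ≡ 0 (mod 3): 40·t ≡ 0 − 29 = -29 (mod 3).
    Reduce coefficients mod 3: 1·t ≡ 1 (mod 3).
    So t ≡ 1 (mod 3).
    Then x = 29 + 40·1 = 69, valid modulo lcm(40, 3) = 120: x ≡ 69 (mod 120).
Verify: 69 mod 8 = 5 ✓, 69 mod 5 = 4 ✓, 69 mod 3 = 0 ✓.

x ≡ 69 (mod 120).


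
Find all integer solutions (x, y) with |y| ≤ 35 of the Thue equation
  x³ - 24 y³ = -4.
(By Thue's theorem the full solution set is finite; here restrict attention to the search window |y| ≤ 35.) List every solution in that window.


The equation is x³ - 24y³ = -4. For fixed y, x³ = 24·y³ − 4, so a solution requires the RHS to be a perfect cube.
Strategy: iterate y from -35 to 35, compute RHS = 24·y³ − 4, and check whether it is a (positive or negative) perfect cube.
Check small values of y:
  y = 0: RHS = -4 is not a perfect cube.
  y = 1: RHS = 20 is not a perfect cube.
  y = -1: RHS = -28 is not a perfect cube.
  y = 2: RHS = 188 is not a perfect cube.
  y = -2: RHS = -196 is not a perfect cube.
  y = 3: RHS = 644 is not a perfect cube.
  y = -3: RHS = -652 is not a perfect cube.
Continuing the search up to |y| = 35 finds no solutions either.
No (x, y) in the scanned range satisfies the equation.

No integer solutions with |y| ≤ 35.
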